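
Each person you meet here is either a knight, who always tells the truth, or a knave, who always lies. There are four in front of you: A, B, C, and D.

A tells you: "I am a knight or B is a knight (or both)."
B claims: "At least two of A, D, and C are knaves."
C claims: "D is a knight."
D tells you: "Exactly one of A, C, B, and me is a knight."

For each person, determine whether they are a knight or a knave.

A: knight, B: knight, C: knave, D: knave

Consider A. Suppose A is a knave.
Then no assignment of the remaining roles makes every statement match its speaker's type — contradiction.
So A is a knight.
Consider B. Suppose B is a knave.
Then no assignment of the remaining roles makes every statement match its speaker's type — contradiction.
So B is a knight.
With that fixed, D's statement is false, so D is a knave.
With that fixed, C's statement is false, so C is a knave.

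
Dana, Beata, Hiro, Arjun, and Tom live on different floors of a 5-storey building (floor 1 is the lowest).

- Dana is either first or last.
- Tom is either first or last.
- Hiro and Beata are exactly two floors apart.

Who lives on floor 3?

Arjun

With clue 1, Dana is ruled out for floor 3.
With clues 1–2, Tom is ruled out for floor 3.
With clues 1–3, Beata and Hiro are ruled out for floor 3.
So floor 3 is Arjun.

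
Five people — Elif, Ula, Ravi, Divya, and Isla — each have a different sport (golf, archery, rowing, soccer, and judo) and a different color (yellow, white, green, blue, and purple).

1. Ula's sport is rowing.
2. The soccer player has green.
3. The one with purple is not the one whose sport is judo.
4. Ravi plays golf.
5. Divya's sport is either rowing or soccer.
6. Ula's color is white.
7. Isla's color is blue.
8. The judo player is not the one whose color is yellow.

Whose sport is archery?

Elif

Clue 1 rules out Ula for the one with sport archery.
With clues 1–4, Ravi is impossible for the one with sport archery.
With clues 1–5, Divya is impossible for the one with sport archery.
With clues 1–8, Isla is impossible for the one with sport archery.
That leaves Elif.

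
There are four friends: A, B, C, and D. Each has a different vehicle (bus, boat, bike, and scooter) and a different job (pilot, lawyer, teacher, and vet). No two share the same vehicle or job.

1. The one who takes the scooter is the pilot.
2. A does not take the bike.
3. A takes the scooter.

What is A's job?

pilot

With clues 1–3, lawyer, teacher, and vet are impossible for A's job.
That leaves pilot.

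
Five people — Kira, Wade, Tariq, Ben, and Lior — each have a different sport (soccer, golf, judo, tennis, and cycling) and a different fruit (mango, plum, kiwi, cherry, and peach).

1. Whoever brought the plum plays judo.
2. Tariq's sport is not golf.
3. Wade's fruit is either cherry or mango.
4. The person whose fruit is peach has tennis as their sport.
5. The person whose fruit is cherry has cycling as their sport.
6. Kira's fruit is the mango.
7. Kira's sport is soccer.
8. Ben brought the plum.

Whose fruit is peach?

Tariq

With clues 1–3, Wade is impossible for the one with fruit peach.
With clues 1–6, Kira is impossible for the one with fruit peach.
With clues 1–8, Ben and Lior are impossible for the one with fruit peach.
That leaves Tariq.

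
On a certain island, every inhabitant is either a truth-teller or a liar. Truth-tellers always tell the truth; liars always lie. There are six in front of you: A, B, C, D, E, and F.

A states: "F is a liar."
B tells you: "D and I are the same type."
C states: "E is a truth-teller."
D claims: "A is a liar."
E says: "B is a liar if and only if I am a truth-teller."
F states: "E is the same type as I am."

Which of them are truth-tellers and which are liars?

Consider A. Suppose A is a truth-teller.
Then no assignment of the remaining roles makes every statement match its speaker's type — contradiction.
So A is a liar.
With that fixed, D's statement is true, so D is a truth-teller.
Consider B. Suppose B is a truth-teller.
Then whichever role E has, E's statement has the wrong truth value — contradiction.
So B is a liar.
Consider C. Suppose C is a liar.
Then no assignment of the remaining roles makes every statement match its speaker's type — contradiction.
So C is a truth-teller.
Consider E. Suppose E is a liar.
Then C's statement comes out false, contradicting C being a truth-teller.
So E is a truth-teller.
Consider F. Suppose F is a liar.
Then A's statement comes out true, contradicting A being a liar.
So F is a truth-teller.

A: liar, B: liar, C: truth-teller, D: truth-teller, E: truth-teller, F: truth-teller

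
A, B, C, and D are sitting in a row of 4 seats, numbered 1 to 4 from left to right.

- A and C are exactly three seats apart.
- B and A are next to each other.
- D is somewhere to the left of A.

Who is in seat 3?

With clue 1, A and C are ruled out for seat 3.
With clues 1–3, D is ruled out for seat 3.
So seat 3 is B.

B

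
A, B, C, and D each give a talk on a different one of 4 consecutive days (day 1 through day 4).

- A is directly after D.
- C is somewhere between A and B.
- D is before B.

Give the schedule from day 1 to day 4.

From clue 1: A is in {2,3,4}.
From clues 1–2: A is in {2,4}.
From clues 1–3: D → day 1, A → day 2, C → day 3, B → day 4.

D, A, C, B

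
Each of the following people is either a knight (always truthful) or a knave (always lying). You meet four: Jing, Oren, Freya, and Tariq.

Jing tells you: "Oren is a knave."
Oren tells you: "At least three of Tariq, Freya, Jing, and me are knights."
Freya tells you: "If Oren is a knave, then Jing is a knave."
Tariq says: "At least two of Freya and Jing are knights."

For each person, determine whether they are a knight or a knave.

Consider Jing. Suppose Jing is a knave.
Then no assignment of the remaining roles makes every statement match its speaker's type — contradiction.
So Jing is a knight.
Consider Oren. Suppose Oren is a knight.
Then Jing's statement comes out false, contradicting Jing being a knight.
So Oren is a knave.
With that fixed, Freya's statement is false, so Freya is a knave.
With that fixed, Tariq's statement is false, so Tariq is a knave.

Jing: knight, Oren: knave, Freya: knave, Tariq: knave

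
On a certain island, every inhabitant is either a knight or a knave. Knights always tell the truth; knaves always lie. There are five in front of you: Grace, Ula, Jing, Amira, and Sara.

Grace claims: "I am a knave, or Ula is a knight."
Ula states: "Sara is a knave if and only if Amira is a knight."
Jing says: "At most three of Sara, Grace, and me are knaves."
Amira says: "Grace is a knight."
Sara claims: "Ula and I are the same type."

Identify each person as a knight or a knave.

Regardless of anyone's role, Jing's statement is true, so Jing is a knight.
Consider Grace. Suppose Grace is a knave.
Then Grace's own statement would have to be false, but it can't be — contradiction.
So Grace is a knight.
With that fixed, Amira's statement is true, so Amira is a knight.
Consider Ula. Suppose Ula is a knave.
Then Grace's statement comes out false, contradicting Grace being a knight.
So Ula is a knight.
Consider Sara. Suppose Sara is a knight.
Then Ula's statement comes out false, contradicting Ula being a knight.
So Sara is a knave.

Grace: knight, Ula: knight, Jing: knight, Amira: knight, Sara: knave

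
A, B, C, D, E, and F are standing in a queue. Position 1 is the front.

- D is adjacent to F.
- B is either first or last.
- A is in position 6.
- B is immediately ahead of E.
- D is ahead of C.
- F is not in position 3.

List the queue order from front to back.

From clues 1–2: B is in {1,6}.
From clues 1–3: B → position 1, A → position 6.
From clues 1–4: E → position 2.
From clues 1–5: C → position 5.
From clues 1–6: D → position 3, F → position 4.

B, E, D, F, C, A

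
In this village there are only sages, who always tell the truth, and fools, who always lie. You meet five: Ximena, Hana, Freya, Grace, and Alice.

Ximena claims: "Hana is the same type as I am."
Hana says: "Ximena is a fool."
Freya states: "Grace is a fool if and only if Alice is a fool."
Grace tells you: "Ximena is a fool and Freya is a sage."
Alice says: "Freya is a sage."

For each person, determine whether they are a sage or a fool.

Ximena: fool, Hana: sage, Freya: sage, Grace: sage, Alice: sage

Consider Ximena. Suppose Ximena is a sage.
Then no assignment of the remaining roles makes every statement match its speaker's type — contradiction.
So Ximena is a fool.
With that fixed, Hana's statement is true, so Hana is a sage.
Consider Freya. Suppose Freya is a fool.
Then no assignment of the remaining roles makes every statement match its speaker's type — contradiction.
So Freya is a sage.
With that fixed, Grace's statement is true, so Grace is a sage.
With that fixed, Alice's statement is true, so Alice is a sage.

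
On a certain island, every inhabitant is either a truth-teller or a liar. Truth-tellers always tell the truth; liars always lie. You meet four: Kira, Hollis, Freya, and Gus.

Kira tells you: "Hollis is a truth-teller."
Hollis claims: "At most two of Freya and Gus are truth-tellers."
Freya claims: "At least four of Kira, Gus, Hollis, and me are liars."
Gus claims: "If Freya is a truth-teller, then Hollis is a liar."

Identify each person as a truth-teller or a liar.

Regardless of anyone's role, Hollis's statement is true, so Hollis is a truth-teller.
With that fixed, Freya's statement is false, so Freya is a liar.
With that fixed, Gus's statement is true, so Gus is a truth-teller.
With that fixed, Kira's statement is true, so Kira is a truth-teller.

Kira: truth-teller, Hollis: truth-teller, Freya: liar, Gus: truth-teller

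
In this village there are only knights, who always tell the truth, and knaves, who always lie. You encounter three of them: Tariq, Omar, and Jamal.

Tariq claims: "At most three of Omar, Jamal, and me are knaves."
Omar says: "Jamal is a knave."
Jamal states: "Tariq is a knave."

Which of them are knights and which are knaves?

Regardless of anyone's role, Tariq's statement is true, so Tariq is a knight.
With that fixed, Jamal's statement is false, so Jamal is a knave.
With that fixed, Omar's statement is true, so Omar is a knight.

Tariq: knight, Omar: knight, Jamal: knave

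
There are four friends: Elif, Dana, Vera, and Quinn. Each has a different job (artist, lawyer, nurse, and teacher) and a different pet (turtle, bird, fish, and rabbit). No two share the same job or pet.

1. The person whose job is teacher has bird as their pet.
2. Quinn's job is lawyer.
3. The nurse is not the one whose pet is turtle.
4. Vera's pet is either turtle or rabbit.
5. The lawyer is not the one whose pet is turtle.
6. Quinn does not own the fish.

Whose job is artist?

With clues 1–2, Quinn is impossible for the one with job artist.
With clues 1–6, Dana and Elif are impossible for the one with job artist.
That leaves Vera.

Vera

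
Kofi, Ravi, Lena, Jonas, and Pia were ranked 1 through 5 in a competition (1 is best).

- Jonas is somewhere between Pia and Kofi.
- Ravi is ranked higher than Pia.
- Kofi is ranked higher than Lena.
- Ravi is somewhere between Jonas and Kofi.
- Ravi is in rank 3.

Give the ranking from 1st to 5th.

From clue 1: Jonas is in {2,3,4}.
From clues 1–3: Kofi is in {1,2,4}.
From clues 1–4: Kofi → rank 1.
From clues 1–5: Lena → rank 2, Ravi → rank 3, Jonas → rank 4, Pia → rank 5.

Kofi, Lena, Ravi, Jonas, Pia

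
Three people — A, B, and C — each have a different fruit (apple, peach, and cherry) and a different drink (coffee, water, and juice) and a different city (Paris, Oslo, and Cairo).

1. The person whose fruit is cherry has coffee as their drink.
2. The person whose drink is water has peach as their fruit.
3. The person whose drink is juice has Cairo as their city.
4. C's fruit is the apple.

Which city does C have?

With clues 1–4, Oslo and Paris are impossible for C's city.
That leaves Cairo.

Cairo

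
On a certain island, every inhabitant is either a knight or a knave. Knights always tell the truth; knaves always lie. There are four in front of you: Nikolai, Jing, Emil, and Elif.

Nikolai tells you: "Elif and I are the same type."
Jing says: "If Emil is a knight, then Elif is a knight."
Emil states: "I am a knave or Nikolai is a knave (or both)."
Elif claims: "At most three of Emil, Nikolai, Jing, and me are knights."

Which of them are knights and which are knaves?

Nikolai: knave, Jing: knight, Emil: knight, Elif: knight

Consider Nikolai. Suppose Nikolai is a knight.
Then whichever role Emil has, Emil's statement has the wrong truth value — contradiction.
So Nikolai is a knave.
With that fixed, Emil's statement is true, so Emil is a knight.
With that fixed, Elif's statement is true, so Elif is a knight.
With that fixed, Jing's statement is true, so Jing is a knight.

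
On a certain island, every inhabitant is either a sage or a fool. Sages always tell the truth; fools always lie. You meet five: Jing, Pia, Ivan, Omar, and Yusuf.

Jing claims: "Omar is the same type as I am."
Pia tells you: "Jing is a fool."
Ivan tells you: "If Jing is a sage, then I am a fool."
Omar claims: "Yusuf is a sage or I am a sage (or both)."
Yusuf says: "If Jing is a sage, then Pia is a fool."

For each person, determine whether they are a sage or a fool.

Jing: fool, Pia: sage, Ivan: sage, Omar: sage, Yusuf: sage

Consider Jing. Suppose Jing is a sage.
Then whichever role Ivan has, Ivan's statement has the wrong truth value — contradiction.
So Jing is a fool.
With that fixed, Pia's statement is true, so Pia is a sage.
With that fixed, Ivan's statement is true, so Ivan is a sage.
With that fixed, Yusuf's statement is true, so Yusuf is a sage.
With that fixed, Omar's statement is true, so Omar is a sage.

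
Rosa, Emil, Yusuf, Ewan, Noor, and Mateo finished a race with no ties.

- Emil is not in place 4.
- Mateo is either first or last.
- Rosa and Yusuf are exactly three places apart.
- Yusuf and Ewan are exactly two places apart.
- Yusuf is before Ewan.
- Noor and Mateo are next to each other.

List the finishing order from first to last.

Yusuf, Emil, Ewan, Rosa, Noor, Mateo

From clue 1: Emil is in {1,2,3,5,6}.
From clues 1–2: Mateo is in {1,6}.
From clues 1–6: Yusuf → place 1, Emil → place 2, Ewan → place 3, Rosa → place 4, Noor → place 5, Mateo → place 6.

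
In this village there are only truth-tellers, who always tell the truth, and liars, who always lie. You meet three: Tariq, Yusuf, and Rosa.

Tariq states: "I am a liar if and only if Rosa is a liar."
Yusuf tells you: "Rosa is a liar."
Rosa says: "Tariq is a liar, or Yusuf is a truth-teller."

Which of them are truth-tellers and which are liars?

Tariq: liar, Yusuf: liar, Rosa: truth-teller

Consider Tariq. Suppose Tariq is a truth-teller.
Then no assignment of the remaining roles makes every statement match its speaker's type — contradiction.
So Tariq is a liar.
With that fixed, Rosa's statement is true, so Rosa is a truth-teller.
With that fixed, Yusuf's statement is false, so Yusuf is a liar.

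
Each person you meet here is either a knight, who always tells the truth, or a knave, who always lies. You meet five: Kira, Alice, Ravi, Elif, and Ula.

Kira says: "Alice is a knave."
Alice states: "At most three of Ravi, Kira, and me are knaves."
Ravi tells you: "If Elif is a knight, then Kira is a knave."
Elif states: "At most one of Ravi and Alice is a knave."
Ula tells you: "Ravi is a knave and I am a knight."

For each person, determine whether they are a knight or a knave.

Regardless of anyone's role, Alice's statement is true, so Alice is a knight.
With that fixed, Elif's statement is true, so Elif is a knight.
With that fixed, Kira's statement is false, so Kira is a knave.
With that fixed, Ravi's statement is true, so Ravi is a knight.
With that fixed, Ula's statement is false, so Ula is a knave.

Kira: knave, Alice: knight, Ravi: knight, Elif: knight, Ula: knave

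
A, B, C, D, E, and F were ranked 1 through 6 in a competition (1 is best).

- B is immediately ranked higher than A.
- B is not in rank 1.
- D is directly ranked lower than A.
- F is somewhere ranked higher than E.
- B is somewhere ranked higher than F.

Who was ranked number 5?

F

With clues 1–3, B is ruled out for rank 5.
With clues 1–5, A, C, D, and E are ruled out for rank 5.
So rank 5 is F.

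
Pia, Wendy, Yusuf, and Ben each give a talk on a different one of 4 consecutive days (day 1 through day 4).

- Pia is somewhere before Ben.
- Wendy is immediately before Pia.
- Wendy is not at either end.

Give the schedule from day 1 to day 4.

From clue 1: Pia is in {1,2,3}.
From clues 1–2: Pia is in {2,3}.
From clues 1–3: Yusuf → day 1, Wendy → day 2, Pia → day 3, Ben → day 4.

Yusuf, Wendy, Pia, Ben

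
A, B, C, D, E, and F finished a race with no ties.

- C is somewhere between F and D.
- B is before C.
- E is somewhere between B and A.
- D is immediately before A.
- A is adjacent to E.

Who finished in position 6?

With clue 1, C is ruled out for place 6.
With clues 1–2, B is ruled out for place 6.
With clues 1–3, E is ruled out for place 6.
With clues 1–4, D is ruled out for place 6.
With clues 1–5, A is ruled out for place 6.
So place 6 is F.

F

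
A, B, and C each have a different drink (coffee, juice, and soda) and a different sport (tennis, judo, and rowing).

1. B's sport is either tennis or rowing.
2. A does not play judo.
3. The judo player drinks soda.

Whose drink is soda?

C

With clues 1–3, A and B are impossible for the one with drink soda.
That leaves C.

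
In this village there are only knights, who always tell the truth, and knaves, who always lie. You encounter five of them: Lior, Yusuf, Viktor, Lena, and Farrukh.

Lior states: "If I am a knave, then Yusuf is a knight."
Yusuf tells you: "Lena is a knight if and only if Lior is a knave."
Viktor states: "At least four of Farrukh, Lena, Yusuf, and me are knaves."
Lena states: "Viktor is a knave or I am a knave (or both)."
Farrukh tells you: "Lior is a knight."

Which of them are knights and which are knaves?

Consider Lior. Suppose Lior is a knave.
Then no assignment of the remaining roles makes every statement match its speaker's type — contradiction.
So Lior is a knight.
With that fixed, Farrukh's statement is true, so Farrukh is a knight.
With that fixed, Viktor's statement is false, so Viktor is a knave.
With that fixed, Lena's statement is true, so Lena is a knight.
With that fixed, Yusuf's statement is false, so Yusuf is a knave.

Lior: knight, Yusuf: knave, Viktor: knave, Lena: knight, Farrukh: knight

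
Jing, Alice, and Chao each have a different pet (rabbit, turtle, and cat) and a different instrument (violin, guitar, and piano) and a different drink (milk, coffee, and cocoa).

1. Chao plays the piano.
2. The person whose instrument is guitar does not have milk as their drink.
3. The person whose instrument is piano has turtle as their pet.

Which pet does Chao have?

turtle

With clues 1–3, cat and rabbit are impossible for Chao's pet.
That leaves turtle.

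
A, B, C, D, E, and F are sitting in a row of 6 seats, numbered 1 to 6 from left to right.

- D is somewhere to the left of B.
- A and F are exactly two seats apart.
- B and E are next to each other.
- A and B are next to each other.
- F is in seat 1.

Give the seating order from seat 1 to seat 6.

From clue 1: B is in {2,3,4,5,6}.
From clues 1–3: D is in {1,2,3,4}.
From clues 1–4: A is in {3,4}.
From clues 1–5: F → seat 1, D → seat 2, A → seat 3, B → seat 4, E → seat 5, C → seat 6.

F, D, A, B, E, C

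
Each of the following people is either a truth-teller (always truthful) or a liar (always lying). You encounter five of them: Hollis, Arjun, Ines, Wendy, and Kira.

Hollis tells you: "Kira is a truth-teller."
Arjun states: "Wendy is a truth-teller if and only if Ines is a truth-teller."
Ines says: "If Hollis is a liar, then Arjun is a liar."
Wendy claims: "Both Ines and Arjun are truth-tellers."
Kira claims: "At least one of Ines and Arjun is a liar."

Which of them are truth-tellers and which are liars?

Hollis: truth-teller, Arjun: liar, Ines: truth-teller, Wendy: liar, Kira: truth-teller

Consider Hollis. Suppose Hollis is a liar.
Then no assignment of the remaining roles makes every statement match its speaker's type — contradiction.
So Hollis is a truth-teller.
With that fixed, Ines's statement is true, so Ines is a truth-teller.
Consider Arjun. Suppose Arjun is a truth-teller.
Then no assignment of the remaining roles makes every statement match its speaker's type — contradiction.
So Arjun is a liar.
With that fixed, Wendy's statement is false, so Wendy is a liar.
With that fixed, Kira's statement is true, so Kira is a truth-teller.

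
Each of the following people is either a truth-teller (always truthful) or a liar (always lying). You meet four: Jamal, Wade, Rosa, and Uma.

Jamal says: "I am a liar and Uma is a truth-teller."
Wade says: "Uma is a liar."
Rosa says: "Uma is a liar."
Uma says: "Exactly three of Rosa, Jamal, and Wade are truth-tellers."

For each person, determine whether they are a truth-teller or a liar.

Jamal: liar, Wade: truth-teller, Rosa: truth-teller, Uma: liar

Consider Jamal. Suppose Jamal is a truth-teller.
Then Jamal's own statement would have to be true, but it can't be — contradiction.
So Jamal is a liar.
With that fixed, Uma's statement is false, so Uma is a liar.
With that fixed, Wade's statement is true, so Wade is a truth-teller.
With that fixed, Rosa's statement is true, so Rosa is a truth-teller.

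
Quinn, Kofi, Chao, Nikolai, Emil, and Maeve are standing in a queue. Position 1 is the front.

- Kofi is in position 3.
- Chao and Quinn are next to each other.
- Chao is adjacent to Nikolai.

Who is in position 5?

With clue 1, Kofi is ruled out for position 5.
With clues 1–3, Emil, Maeve, Nikolai, and Quinn are ruled out for position 5.
So position 5 is Chao.

Chao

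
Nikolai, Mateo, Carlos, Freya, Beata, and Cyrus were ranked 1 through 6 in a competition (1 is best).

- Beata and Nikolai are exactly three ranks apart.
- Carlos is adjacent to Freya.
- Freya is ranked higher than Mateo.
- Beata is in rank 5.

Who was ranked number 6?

With clues 1–3, Carlos and Freya are ruled out for rank 6.
With clues 1–4, Beata, Cyrus, and Nikolai are ruled out for rank 6.
So rank 6 is Mateo.

Mateo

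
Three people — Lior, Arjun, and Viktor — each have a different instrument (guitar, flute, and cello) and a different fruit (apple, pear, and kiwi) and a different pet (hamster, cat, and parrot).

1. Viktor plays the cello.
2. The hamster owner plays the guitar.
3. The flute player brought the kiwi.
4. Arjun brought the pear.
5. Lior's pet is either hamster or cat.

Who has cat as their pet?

With clues 1–4, Arjun is impossible for the one with pet cat.
With clues 1–5, Viktor is impossible for the one with pet cat.
That leaves Lior.

Lior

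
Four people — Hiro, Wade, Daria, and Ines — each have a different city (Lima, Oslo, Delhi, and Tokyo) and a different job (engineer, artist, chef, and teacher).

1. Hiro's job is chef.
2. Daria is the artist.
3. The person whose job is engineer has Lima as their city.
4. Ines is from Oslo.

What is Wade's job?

engineer

Clue 1 rules out chef for Wade's job.
With clues 1–2, artist is impossible for Wade's job.
With clues 1–4, teacher is impossible for Wade's job.
That leaves engineer.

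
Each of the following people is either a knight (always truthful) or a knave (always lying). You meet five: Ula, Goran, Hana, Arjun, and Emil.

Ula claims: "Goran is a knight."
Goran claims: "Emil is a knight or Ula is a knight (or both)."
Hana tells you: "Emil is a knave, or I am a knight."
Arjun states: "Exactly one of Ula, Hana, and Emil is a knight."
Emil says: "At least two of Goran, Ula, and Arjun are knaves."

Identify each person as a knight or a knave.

Consider Ula. Suppose Ula is a knave.
Then no assignment of the remaining roles makes every statement match its speaker's type — contradiction.
So Ula is a knight.
With that fixed, Goran's statement is true, so Goran is a knight.
With that fixed, Emil's statement is false, so Emil is a knave.
With that fixed, Hana's statement is true, so Hana is a knight.
With that fixed, Arjun's statement is false, so Arjun is a knave.

Ula: knight, Goran: knight, Hana: knight, Arjun: knave, Emil: knave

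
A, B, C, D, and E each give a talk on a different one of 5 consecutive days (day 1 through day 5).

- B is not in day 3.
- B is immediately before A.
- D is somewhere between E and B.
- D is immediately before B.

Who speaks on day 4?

With clues 1–2, A is ruled out for day 4.
With clues 1–4, C, D, and E are ruled out for day 4.
So day 4 is B.

B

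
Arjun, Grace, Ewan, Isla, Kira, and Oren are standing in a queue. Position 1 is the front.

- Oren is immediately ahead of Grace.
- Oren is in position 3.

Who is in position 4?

Grace

With clues 1–2, Arjun, Ewan, Isla, Kira, and Oren are ruled out for position 4.
So position 4 is Grace.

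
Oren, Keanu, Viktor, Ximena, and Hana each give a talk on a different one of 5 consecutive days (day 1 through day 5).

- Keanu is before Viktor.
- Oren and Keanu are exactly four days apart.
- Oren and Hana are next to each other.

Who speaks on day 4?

With clues 1–2, Keanu and Oren are ruled out for day 4.
With clues 1–3, Viktor and Ximena are ruled out for day 4.
So day 4 is Hana.

Hana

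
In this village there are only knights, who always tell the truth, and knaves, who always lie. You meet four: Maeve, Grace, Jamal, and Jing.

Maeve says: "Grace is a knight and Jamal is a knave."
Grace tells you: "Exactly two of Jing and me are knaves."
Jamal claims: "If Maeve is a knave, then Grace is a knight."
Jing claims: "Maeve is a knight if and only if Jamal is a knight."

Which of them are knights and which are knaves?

Consider Maeve. Suppose Maeve is a knight.
Then no assignment of the remaining roles makes every statement match its speaker's type — contradiction.
So Maeve is a knave.
Consider Grace. Suppose Grace is a knight.
Then Grace's own statement would have to be true, but it can't be — contradiction.
So Grace is a knave.
With that fixed, Jamal's statement is false, so Jamal is a knave.
With that fixed, Jing's statement is true, so Jing is a knight.

Maeve: knave, Grace: knave, Jamal: knave, Jing: knight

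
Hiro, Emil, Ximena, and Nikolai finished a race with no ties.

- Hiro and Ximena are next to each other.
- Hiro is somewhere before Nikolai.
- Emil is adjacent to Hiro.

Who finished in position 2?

Hiro

With clues 1–2, Emil and Nikolai are ruled out for place 2.
With clues 1–3, Ximena is ruled out for place 2.
So place 2 is Hiro.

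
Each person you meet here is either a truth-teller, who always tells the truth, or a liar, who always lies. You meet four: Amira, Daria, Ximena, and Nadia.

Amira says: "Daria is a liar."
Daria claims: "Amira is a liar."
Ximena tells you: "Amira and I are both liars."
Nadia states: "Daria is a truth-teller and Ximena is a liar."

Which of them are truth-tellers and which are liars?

Consider Amira. Suppose Amira is a liar.
Then whichever role Ximena has, Ximena's statement has the wrong truth value — contradiction.
So Amira is a truth-teller.
With that fixed, Daria's statement is false, so Daria is a liar.
With that fixed, Ximena's statement is false, so Ximena is a liar.
With that fixed, Nadia's statement is false, so Nadia is a liar.

Amira: truth-teller, Daria: liar, Ximena: liar, Nadia: liar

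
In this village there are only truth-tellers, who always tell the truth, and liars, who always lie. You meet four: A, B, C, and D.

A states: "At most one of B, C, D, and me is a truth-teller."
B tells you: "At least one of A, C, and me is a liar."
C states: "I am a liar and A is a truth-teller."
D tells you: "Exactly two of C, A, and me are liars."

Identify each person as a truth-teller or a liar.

A: liar, B: truth-teller, C: liar, D: truth-teller

Consider A. Suppose A is a truth-teller.
Then whichever role C has, C's statement has the wrong truth value — contradiction.
So A is a liar.
With that fixed, B's statement is true, so B is a truth-teller.
With that fixed, C's statement is false, so C is a liar.
Consider D. Suppose D is a liar.
Then A's statement comes out true, contradicting A being a liar.
So D is a truth-teller.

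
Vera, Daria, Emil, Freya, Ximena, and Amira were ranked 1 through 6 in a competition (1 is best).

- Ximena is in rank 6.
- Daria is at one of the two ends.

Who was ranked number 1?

Daria

With clue 1, Ximena is ruled out for rank 1.
With clues 1–2, Amira, Emil, Freya, and Vera are ruled out for rank 1.
So rank 1 is Daria.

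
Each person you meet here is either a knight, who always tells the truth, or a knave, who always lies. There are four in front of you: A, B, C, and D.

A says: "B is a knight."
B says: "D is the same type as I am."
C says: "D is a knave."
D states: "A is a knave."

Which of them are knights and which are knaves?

A: knave, B: knave, C: knave, D: knight

Consider A. Suppose A is a knight.
Then no assignment of the remaining roles makes every statement match its speaker's type — contradiction.
So A is a knave.
With that fixed, D's statement is true, so D is a knight.
With that fixed, C's statement is false, so C is a knave.
Consider B. Suppose B is a knight.
Then A's statement comes out true, contradicting A being a knave.
So B is a knave.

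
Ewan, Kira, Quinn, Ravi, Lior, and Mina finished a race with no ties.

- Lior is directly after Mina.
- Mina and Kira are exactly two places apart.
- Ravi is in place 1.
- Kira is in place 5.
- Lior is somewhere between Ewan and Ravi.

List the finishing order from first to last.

Ravi, Quinn, Mina, Lior, Kira, Ewan

From clue 1: Lior is in {2,3,4,5,6}.
From clues 1–3: Ravi → place 1.
From clues 1–4: Mina → place 3, Lior → place 4, Kira → place 5.
From clues 1–5: Quinn → place 2, Ewan → place 6.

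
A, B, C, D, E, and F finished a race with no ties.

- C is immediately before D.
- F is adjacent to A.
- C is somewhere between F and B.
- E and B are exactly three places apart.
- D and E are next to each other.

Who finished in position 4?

With clues 1–3, B is ruled out for place 4.
With clues 1–4, A, D, and F are ruled out for place 4.
With clues 1–5, C is ruled out for place 4.
So place 4 is E.

E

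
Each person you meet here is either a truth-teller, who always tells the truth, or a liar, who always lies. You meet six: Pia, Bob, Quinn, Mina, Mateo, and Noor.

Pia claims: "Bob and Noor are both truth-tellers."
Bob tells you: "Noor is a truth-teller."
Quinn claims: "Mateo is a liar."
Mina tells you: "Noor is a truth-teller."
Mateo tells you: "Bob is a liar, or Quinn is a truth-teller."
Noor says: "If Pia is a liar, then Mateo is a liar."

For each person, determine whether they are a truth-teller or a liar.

Pia: liar, Bob: liar, Quinn: liar, Mina: liar, Mateo: truth-teller, Noor: liar

Consider Pia. Suppose Pia is a truth-teller.
Then no assignment of the remaining roles makes every statement match its speaker's type — contradiction.
So Pia is a liar.
Consider Bob. Suppose Bob is a truth-teller.
Then no assignment of the remaining roles makes every statement match its speaker's type — contradiction.
So Bob is a liar.
With that fixed, Mateo's statement is true, so Mateo is a truth-teller.
With that fixed, Noor's statement is false, so Noor is a liar.
With that fixed, Quinn's statement is false, so Quinn is a liar.
With that fixed, Mina's statement is false, so Mina is a liar.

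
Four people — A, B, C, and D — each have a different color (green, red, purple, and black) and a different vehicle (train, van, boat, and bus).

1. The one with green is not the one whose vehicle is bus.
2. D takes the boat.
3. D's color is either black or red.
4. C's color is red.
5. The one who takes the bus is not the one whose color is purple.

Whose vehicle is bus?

C

With clues 1–2, D is impossible for the one with vehicle bus.
With clues 1–5, A and B are impossible for the one with vehicle bus.
That leaves C.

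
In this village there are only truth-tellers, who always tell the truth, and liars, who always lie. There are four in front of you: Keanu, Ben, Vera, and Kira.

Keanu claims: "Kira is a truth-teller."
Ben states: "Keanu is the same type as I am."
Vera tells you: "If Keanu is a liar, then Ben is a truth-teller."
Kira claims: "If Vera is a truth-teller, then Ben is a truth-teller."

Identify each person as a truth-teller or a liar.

Consider Keanu. Suppose Keanu is a liar.
Then whichever role Ben has, Ben's statement has the wrong truth value — contradiction.
So Keanu is a truth-teller.
With that fixed, Vera's statement is true, so Vera is a truth-teller.
Consider Ben. Suppose Ben is a liar.
Then no assignment of the remaining roles makes every statement match its speaker's type — contradiction.
So Ben is a truth-teller.
With that fixed, Kira's statement is true, so Kira is a truth-teller.

Keanu: truth-teller, Ben: truth-teller, Vera: truth-teller, Kira: truth-teller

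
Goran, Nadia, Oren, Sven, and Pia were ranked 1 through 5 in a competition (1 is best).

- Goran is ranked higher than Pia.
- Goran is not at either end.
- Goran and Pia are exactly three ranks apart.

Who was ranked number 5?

Pia

With clue 1, Goran is ruled out for rank 5.
With clues 1–3, Nadia, Oren, and Sven are ruled out for rank 5.
So rank 5 is Pia.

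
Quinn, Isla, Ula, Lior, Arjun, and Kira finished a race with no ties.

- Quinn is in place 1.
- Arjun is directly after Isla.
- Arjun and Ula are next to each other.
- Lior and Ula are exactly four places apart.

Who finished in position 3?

Kira

With clue 1, Quinn is ruled out for place 3.
With clues 1–3, Ula is ruled out for place 3.
With clues 1–4, Arjun, Isla, and Lior are ruled out for place 3.
So place 3 is Kira.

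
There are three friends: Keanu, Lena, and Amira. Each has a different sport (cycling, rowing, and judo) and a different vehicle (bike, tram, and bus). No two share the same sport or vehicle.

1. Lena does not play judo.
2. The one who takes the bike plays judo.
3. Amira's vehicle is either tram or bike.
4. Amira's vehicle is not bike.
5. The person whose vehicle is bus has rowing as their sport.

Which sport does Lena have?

rowing

Clue 1 rules out judo for Lena's sport.
With clues 1–5, cycling is impossible for Lena's sport.
That leaves rowing.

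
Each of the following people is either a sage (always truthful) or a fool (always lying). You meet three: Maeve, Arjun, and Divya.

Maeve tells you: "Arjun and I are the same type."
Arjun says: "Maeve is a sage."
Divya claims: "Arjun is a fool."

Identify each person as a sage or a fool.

Maeve: sage, Arjun: sage, Divya: fool

Consider Maeve. Suppose Maeve is a fool.
Then no assignment of the remaining roles makes every statement match its speaker's type — contradiction.
So Maeve is a sage.
With that fixed, Arjun's statement is true, so Arjun is a sage.
With that fixed, Divya's statement is false, so Divya is a fool.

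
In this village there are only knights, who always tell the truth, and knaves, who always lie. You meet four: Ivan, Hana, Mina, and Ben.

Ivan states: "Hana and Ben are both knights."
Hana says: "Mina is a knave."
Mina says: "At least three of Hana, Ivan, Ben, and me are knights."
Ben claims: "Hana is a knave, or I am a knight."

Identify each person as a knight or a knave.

Ivan: knave, Hana: knight, Mina: knave, Ben: knave

Consider Ivan. Suppose Ivan is a knight.
Then no assignment of the remaining roles makes every statement match its speaker's type — contradiction.
So Ivan is a knave.
Consider Hana. Suppose Hana is a knave.
Then no assignment of the remaining roles makes every statement match its speaker's type — contradiction.
So Hana is a knight.
Consider Mina. Suppose Mina is a knight.
Then Hana's statement comes out false, contradicting Hana being a knight.
So Mina is a knave.
Consider Ben. Suppose Ben is a knight.
Then Ivan's statement comes out true, contradicting Ivan being a knave.
So Ben is a knave.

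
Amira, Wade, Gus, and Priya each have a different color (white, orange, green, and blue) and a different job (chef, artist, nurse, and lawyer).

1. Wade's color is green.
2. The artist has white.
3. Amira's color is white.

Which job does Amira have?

With clues 1–3, chef, lawyer, and nurse are impossible for Amira's job.
That leaves artist.

artist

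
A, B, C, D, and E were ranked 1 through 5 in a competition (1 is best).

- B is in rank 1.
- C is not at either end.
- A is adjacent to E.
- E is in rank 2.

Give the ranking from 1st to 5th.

B, E, A, C, D

From clue 1: B → rank 1.
From clues 1–2: C is in {2,3,4}.
From clues 1–4: E → rank 2, A → rank 3, C → rank 4, D → rank 5.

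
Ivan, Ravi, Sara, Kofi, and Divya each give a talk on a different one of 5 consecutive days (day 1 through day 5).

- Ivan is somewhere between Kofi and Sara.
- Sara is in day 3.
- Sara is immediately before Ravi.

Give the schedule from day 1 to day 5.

Kofi, Ivan, Sara, Ravi, Divya

From clue 1: Ivan is in {2,3,4}.
From clues 1–2: Sara → day 3.
From clues 1–3: Kofi → day 1, Ivan → day 2, Ravi → day 4, Divya → day 5.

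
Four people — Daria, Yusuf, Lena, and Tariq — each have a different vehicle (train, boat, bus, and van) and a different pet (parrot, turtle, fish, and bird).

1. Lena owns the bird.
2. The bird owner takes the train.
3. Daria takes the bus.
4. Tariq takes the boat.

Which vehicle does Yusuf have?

van

With clues 1–2, train is impossible for Yusuf's vehicle.
With clues 1–3, bus is impossible for Yusuf's vehicle.
With clues 1–4, boat is impossible for Yusuf's vehicle.
That leaves van.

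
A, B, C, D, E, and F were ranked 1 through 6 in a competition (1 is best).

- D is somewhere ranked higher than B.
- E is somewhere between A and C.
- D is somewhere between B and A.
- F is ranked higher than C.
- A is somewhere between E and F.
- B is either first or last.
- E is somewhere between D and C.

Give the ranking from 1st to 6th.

F, A, D, E, C, B

From clue 1: B is in {2,3,4,5,6}.
From clues 1–2: E is in {2,3,4,5}.
From clues 1–3: A is in {1,2,3,4}.
From clues 1–4: A is in {1,2,4}.
From clues 1–5: F → rank 1, A → rank 2.
From clues 1–6: B → rank 6.
From clues 1–7: D → rank 3, E → rank 4, C → rank 5.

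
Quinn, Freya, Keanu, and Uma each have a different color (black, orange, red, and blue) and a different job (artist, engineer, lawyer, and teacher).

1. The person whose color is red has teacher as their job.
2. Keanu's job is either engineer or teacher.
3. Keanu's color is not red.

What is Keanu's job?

With clues 1–2, artist and lawyer are impossible for Keanu's job.
With clues 1–3, teacher is impossible for Keanu's job.
That leaves engineer.

engineer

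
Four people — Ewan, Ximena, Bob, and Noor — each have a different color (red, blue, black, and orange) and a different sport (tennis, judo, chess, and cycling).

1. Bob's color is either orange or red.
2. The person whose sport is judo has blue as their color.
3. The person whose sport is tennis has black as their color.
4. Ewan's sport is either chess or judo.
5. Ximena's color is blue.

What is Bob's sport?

With clues 1–2, judo is impossible for Bob's sport.
With clues 1–3, tennis is impossible for Bob's sport.
With clues 1–5, chess is impossible for Bob's sport.
That leaves cycling.

cycling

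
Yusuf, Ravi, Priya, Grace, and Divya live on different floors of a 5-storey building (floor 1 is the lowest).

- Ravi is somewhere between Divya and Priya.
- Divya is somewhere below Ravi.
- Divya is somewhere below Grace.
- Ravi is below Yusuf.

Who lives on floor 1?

Divya

With clue 1, Ravi is ruled out for floor 1.
With clues 1–2, Priya is ruled out for floor 1.
With clues 1–3, Grace is ruled out for floor 1.
With clues 1–4, Yusuf is ruled out for floor 1.
So floor 1 is Divya.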